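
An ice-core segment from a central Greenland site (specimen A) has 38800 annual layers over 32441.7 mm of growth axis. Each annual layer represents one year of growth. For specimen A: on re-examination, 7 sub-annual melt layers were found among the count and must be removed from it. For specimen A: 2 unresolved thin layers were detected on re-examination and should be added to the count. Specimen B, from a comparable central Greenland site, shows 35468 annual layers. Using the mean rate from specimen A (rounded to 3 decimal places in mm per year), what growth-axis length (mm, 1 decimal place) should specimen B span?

Specimen A: adjusted count: 38800 − 7 + 2 = 38795 annual layers.
A: 32441.7 mm over 38795 years gives 32441.7 / 38795 ≈ 0.836 mm per year.
Length of B = 0.836 × 35468 = 29651.2 mm.

29651.2 mm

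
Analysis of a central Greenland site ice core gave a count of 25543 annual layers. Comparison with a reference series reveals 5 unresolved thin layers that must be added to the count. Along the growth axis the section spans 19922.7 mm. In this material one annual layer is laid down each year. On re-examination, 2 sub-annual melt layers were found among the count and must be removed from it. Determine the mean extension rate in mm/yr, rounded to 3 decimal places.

Adjusted count: 25543 − 2 + 5 = 25546 annual layers.
19922.7 mm over 25546 years gives 19922.7 / 25546 ≈ 0.780 mm/yr.

0.780 mm/yr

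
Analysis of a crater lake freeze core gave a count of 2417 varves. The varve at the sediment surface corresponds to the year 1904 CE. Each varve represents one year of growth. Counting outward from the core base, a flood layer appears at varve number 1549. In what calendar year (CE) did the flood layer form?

1036 CE

Between varve 1549 and the sediment surface there are 2417 − 1549 = 868 varves.
Counting back 868 years from 1904 CE places the flood layer in 1904 − 868 = 1036 CE.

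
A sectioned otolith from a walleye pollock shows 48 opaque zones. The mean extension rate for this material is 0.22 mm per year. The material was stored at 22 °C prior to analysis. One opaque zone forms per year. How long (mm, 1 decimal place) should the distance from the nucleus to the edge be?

The record spans 48 years at 0.22 mm per year.
48 years at 0.22 mm/year gives 0.22 × 48 = 10.6 mm.

10.6 mm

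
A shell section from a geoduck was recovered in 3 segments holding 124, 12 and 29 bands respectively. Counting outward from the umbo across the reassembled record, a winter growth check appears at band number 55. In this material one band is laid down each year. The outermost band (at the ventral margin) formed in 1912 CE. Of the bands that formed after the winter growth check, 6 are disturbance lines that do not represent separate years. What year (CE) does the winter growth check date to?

Total bands = 124 + 12 + 29 = 165.
165 − 55 = 110 bands lie beyond the winter growth check toward the ventral margin.
Removing the 6 false bands leaves 110 − 6 = 104 true bands beyond the winter growth check.
Counting back 104 years from 1912 CE places the winter growth check in 1912 − 104 = 1808 CE.

1808 CE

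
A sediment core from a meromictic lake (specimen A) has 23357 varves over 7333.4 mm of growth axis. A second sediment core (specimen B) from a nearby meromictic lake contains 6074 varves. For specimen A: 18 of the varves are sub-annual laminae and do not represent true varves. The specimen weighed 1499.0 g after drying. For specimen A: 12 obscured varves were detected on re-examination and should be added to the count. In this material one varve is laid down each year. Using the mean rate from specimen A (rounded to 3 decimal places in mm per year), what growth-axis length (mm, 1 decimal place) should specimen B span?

1907.2 mm

Specimen A: true varve count = 23357 − 18 + 12 = 23351.
A: Extension rate ≈ 7333.4 / 23351 = 0.314 mm/year.
Length of B = 0.314 × 6074 = 1907.2 mm.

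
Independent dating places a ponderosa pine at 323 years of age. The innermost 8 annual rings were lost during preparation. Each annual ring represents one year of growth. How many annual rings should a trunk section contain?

One annual ring per year gives 323 annual rings over 323 years.
Less the 8 uncaptured annual rings: 323 − 8 = 315.

315 annual rings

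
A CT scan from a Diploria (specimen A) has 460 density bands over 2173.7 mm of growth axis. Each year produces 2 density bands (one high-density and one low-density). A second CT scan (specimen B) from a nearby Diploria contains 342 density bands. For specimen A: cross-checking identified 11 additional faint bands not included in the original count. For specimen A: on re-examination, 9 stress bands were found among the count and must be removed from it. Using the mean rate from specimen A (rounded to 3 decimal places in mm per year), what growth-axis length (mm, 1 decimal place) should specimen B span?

Specimen A: correcting the raw count gives 460 − 9 + 11 = 462 true density bands.
Specimen A: 462 density bands at 2 per year is 462 / 2 = 231 years.
A: Mean rate = 2173.7 mm / 231 years ≈ 9.410 mm per year.
Specimen B: 342 density bands at 2 per year is 342 / 2 = 171 years. Length of B = 9.410 × 171 = 1609.1 mm.

1609.1 mm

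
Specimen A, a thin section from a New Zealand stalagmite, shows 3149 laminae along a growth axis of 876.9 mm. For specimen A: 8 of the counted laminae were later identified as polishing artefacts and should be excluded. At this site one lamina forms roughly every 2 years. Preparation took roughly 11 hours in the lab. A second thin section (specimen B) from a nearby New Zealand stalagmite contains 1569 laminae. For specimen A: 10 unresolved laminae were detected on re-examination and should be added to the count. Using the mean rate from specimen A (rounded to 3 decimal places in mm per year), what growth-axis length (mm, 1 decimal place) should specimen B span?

436.2 mm

Specimen A: adjusted count: 3149 − 8 + 10 = 3151 laminae.
Specimen A: 3151 laminae at 2 years each span 3151 × 2 = 6302 years.
A: 876.9 mm over 6302 years gives 876.9 / 6302 ≈ 0.139 mm/yr.
Specimen B: multiplying by 2 years per lamina: 1569 × 2 = 3138 years. Length of B = 0.139 × 3138 = 436.2 mm.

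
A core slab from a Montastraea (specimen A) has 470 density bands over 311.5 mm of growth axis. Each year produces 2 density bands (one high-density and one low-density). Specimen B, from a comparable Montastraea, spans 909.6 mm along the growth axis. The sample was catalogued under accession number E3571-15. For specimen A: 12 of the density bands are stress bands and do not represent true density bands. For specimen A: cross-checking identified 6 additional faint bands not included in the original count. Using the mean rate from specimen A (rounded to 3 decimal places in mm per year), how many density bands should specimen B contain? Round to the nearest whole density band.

1355 density bands

Specimen A: after corrections the count is 470 − 12 + 6 = 464 density bands.
Specimen A: 464 density bands at 2 per year is 464 / 2 = 232 years.
A: 311.5 mm over 232 years gives 311.5 / 232 ≈ 1.343 mm/year.
B spans 909.6 / 1.343 = 677.29 years; at 2 density bands per year that is 677.29 × 2 ≈ 1355 density bands.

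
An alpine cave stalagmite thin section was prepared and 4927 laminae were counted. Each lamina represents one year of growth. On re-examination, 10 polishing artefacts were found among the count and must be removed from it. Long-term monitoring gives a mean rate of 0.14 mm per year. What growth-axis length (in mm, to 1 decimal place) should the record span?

Correcting the raw count gives 4927 − 10 = 4917 true laminae.
Length ≈ 0.14 × 4917 = 688.4 mm.

688.4 mm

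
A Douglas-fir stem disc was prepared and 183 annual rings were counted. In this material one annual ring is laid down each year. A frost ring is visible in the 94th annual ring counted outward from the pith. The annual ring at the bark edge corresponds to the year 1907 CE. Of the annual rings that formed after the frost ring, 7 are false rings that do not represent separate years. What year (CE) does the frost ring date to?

183 − 94 = 89 annual rings lie beyond the frost ring toward the bark edge.
Excluding 7 false annual rings: 89 − 7 = 82.
Counting back 82 years from 1907 CE places the frost ring in 1907 − 82 = 1825 CE.

1825 CE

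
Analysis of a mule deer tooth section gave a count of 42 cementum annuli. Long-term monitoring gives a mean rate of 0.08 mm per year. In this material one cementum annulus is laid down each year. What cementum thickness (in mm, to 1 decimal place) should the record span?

42 years of growth are recorded.
42 years at 0.08 mm/year gives 0.08 × 42 = 3.4 mm.

3.4 mm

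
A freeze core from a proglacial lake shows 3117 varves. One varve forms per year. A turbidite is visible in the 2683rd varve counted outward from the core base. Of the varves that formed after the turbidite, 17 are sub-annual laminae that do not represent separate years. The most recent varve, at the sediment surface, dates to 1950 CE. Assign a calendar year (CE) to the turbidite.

The turbidite sits at varve 2683 from the core base, so 3117 − 2683 = 434 varves formed after it.
434 − 17 false = 417 true varves after the turbidite.
1950 − 417 = 1533 CE.

1533 CE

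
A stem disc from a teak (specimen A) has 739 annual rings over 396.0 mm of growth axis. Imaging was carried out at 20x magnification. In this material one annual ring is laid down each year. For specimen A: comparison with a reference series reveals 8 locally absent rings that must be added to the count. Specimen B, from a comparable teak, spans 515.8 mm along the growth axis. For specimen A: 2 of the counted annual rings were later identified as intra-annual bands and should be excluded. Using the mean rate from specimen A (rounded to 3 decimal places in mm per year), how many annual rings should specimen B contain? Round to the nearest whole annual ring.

Specimen A: correcting the raw count gives 739 − 2 + 8 = 745 true annual rings.
A: Mean rate = 396.0 mm / 745 years ≈ 0.532 mm/yr.
For B, 515.8 / 0.532 = 969.55 years ≈ 970 annual rings.

970 annual rings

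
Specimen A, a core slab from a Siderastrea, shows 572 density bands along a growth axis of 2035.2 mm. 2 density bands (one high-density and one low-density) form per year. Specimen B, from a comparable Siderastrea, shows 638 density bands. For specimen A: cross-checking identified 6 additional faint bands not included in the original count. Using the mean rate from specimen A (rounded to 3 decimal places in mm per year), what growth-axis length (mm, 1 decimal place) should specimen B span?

2246.4 mm

Specimen A: correcting the raw count gives 572 + 6 = 578 true density bands.
Specimen A: dividing by 2 density bands per year: 578 / 2 = 289 years.
A: Extension rate ≈ 2035.2 / 289 = 7.042 mm per year.
Specimen B: 638 density bands at 2 per year is 638 / 2 = 319 years. Length of B = 7.042 × 319 = 2246.4 mm.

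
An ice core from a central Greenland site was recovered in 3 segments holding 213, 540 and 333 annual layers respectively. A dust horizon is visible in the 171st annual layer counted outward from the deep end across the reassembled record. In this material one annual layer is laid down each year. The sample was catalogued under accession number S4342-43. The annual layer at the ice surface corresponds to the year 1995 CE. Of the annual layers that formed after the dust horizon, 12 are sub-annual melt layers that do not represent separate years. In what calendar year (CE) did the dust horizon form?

1092 CE

Total annual layers = 213 + 540 + 333 = 1086.
1086 − 171 = 915 annual layers lie beyond the dust horizon toward the ice surface.
915 − 12 false = 903 true annual layers after the dust horizon.
Counting back 903 years from 1995 CE places the dust horizon in 1995 − 903 = 1092 CE.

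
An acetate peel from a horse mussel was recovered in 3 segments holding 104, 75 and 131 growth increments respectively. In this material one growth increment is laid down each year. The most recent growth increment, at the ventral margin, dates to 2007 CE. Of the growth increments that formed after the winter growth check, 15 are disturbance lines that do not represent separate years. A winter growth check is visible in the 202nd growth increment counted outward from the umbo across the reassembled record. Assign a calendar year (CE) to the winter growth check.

1914 CE

Total growth increments = 104 + 75 + 131 = 310.
Between growth increment 202 and the ventral margin there are 310 − 202 = 108 growth increments.
Removing the 15 false growth increments leaves 108 − 15 = 93 true growth increments beyond the winter growth check.
Counting back 93 years from 2007 CE places the winter growth check in 2007 − 93 = 1914 CE.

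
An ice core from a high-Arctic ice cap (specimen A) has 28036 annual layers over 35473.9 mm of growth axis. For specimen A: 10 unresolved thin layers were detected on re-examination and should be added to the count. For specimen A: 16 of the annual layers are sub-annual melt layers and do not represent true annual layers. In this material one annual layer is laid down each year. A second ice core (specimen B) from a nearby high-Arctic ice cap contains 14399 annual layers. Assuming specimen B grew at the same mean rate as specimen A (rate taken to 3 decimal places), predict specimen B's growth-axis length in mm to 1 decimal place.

18229.1 mm

Specimen A: correcting the raw count gives 28036 − 16 + 10 = 28030 true annual layers.
A: Extension rate ≈ 35473.9 / 28030 = 1.266 mm per year.
B's length ≈ 1.266 × 14399 = 18229.1 mm.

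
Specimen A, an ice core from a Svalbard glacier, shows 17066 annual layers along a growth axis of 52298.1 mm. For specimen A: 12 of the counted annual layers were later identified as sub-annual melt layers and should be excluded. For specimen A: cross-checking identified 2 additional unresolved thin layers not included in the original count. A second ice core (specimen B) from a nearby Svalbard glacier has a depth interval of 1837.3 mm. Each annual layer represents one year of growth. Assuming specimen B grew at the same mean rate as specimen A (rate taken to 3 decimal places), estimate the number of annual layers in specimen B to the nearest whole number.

599 annual layers

Specimen A: true annual layer count = 17066 − 12 + 2 = 17056.
A: Mean rate = 52298.1 mm / 17056 years ≈ 3.066 mm/yr.
For B, 1837.3 / 3.066 = 599.25 years ≈ 599 annual layers.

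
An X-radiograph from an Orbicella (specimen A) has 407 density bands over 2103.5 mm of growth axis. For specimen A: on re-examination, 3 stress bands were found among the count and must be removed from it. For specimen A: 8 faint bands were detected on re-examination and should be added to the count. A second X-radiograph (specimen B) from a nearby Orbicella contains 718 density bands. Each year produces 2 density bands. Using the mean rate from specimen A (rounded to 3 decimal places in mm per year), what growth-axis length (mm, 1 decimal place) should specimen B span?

3665.7 mm

Specimen A: after corrections the count is 407 − 3 + 8 = 412 density bands.
Specimen A: dividing by 2 density bands per year: 412 / 2 = 206 years.
A: 2103.5 mm over 206 years gives 2103.5 / 206 ≈ 10.211 mm/year.
Specimen B: 718 density bands at 2 per year is 718 / 2 = 359 years. For B, 10.211 mm/year × 359 years = 3665.7 mm.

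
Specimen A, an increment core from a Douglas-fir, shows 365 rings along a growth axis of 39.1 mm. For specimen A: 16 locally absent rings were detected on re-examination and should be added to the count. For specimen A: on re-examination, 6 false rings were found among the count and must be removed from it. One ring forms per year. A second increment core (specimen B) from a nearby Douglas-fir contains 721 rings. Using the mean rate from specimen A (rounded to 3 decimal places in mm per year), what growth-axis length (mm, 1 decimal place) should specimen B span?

Specimen A: true ring count = 365 − 6 + 16 = 375.
A: Mean rate = 39.1 mm / 375 years ≈ 0.104 mm per year.
B's length ≈ 0.104 × 721 = 75.0 mm.

75.0 mm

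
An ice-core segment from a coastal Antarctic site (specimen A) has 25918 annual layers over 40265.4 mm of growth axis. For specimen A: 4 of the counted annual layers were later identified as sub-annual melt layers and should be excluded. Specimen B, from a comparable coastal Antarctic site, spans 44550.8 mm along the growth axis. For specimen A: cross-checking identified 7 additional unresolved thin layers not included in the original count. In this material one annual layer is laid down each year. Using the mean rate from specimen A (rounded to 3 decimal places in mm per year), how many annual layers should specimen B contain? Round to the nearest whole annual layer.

28687 annual layers

Specimen A: true annual layer count = 25918 − 4 + 7 = 25921.
A: Mean rate = 40265.4 mm / 25921 years ≈ 1.553 mm/year.
For B, 44550.8 / 1.553 = 28686.93 years ≈ 28687 annual layers.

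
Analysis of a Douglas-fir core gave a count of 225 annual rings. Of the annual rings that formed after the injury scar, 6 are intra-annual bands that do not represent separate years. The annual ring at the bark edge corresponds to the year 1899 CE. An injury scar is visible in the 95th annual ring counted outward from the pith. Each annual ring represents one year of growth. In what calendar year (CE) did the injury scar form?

1775 CE

Between annual ring 95 and the bark edge there are 225 − 95 = 130 annual rings.
130 − 6 false = 124 true annual rings after the injury scar.
The annual ring at the bark edge is 1899 CE, so the injury scar dates to 1899 − 124 = 1775 CE.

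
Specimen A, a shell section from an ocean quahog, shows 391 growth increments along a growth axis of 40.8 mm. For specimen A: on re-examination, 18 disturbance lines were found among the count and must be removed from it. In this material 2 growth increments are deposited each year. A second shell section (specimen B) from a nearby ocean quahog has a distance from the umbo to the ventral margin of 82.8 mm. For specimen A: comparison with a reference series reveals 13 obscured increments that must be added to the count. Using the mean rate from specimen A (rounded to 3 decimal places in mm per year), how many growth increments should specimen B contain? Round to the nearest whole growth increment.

Specimen A: correcting the raw count gives 391 − 18 + 13 = 386 true growth increments.
Specimen A: 386 growth increments at 2 per year is 386 / 2 = 193 years.
A: 40.8 mm over 193 years gives 40.8 / 193 ≈ 0.211 mm/year.
For B, 82.8 / 0.211 = 392.42 years; at 2 growth increments per year that is 392.42 × 2 ≈ 785 growth increments.

785 growth increments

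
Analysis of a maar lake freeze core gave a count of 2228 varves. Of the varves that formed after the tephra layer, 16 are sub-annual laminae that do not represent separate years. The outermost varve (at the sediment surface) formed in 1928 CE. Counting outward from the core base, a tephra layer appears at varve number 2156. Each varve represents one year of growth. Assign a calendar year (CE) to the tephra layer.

Between varve 2156 and the sediment surface there are 2228 − 2156 = 72 varves.
72 − 16 false = 56 true varves after the tephra layer.
Counting back 56 years from 1928 CE places the tephra layer in 1928 − 56 = 1872 CE.

1872 CE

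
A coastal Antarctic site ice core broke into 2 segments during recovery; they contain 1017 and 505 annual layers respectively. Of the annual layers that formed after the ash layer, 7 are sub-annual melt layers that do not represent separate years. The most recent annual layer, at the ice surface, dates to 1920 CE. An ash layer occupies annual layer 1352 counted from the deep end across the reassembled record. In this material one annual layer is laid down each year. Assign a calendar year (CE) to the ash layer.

1757 CE

Total annual layers = 1017 + 505 = 1522.
The ash layer sits at annual layer 1352 from the deep end, so 1522 − 1352 = 170 annual layers formed after it.
Excluding 7 false annual layers: 170 − 7 = 163.
The annual layer at the ice surface is 1920 CE, so the ash layer dates to 1920 − 163 = 1757 CE.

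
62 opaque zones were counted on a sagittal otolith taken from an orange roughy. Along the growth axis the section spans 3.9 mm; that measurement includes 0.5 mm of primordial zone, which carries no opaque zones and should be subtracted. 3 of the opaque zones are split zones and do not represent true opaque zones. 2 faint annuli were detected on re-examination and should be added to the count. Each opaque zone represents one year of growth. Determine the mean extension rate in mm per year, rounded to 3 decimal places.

Adjusted count: 62 − 3 + 2 = 61 opaque zones.
Removing the 0.5 mm offcut leaves 3.9 − 0.5 = 3.4 mm.
Mean rate = 3.4 mm / 61 years ≈ 0.056 mm per year.

0.056 mm per year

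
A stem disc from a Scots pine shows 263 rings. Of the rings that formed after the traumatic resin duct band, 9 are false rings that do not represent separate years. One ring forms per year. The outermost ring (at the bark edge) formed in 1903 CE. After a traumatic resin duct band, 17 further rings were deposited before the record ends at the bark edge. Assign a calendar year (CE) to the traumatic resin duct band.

There are 17 rings younger than the traumatic resin duct band.
17 − 9 false = 8 true rings after the traumatic resin duct band.
1903 − 8 = 1895 CE.

1895 CE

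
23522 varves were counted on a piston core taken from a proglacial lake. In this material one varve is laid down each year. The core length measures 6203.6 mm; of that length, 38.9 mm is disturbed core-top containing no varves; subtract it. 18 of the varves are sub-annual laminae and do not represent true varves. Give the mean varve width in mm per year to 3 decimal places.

After corrections the count is 23522 − 18 = 23504 varves.
Removing the 38.9 mm offcut leaves 6203.6 − 38.9 = 6164.7 mm.
Mean rate = 6164.7 mm / 23504 years ≈ 0.262 mm per year.

0.262 mm per year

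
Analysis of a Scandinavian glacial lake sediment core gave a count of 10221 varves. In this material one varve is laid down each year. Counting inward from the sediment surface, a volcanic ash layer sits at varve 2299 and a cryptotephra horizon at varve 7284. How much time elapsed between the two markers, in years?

The two markers are separated by 7284 − 2299 = 4985 varves.
At one varve per year, 4985 years elapsed between them.

4985 years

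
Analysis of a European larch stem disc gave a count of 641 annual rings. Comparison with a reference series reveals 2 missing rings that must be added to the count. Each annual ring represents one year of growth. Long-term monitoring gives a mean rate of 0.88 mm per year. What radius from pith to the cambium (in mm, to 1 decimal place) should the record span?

Correcting the raw count gives 641 + 2 = 643 true annual rings.
Predicted length = 0.88 mm/year × 643 years = 565.8 mm.

565.8 mm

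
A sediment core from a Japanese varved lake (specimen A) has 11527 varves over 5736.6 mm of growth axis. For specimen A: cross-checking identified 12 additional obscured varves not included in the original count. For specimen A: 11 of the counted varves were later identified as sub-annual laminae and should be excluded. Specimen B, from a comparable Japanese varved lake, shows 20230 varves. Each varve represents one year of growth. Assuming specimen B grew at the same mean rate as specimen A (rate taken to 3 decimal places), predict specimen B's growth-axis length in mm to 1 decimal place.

10074.5 mm

Specimen A: after corrections the count is 11527 − 11 + 12 = 11528 varves.
A: Extension rate ≈ 5736.6 / 11528 = 0.498 mm/yr.
B's length ≈ 0.498 × 20230 = 10074.5 mm.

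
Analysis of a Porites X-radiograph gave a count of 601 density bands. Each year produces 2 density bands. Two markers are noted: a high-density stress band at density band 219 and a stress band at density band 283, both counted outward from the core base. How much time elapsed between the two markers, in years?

32 years

283 − 219 = 64 density bands lie between the two events.
Dividing by 2 density bands per year: 64 / 2 = 32 years.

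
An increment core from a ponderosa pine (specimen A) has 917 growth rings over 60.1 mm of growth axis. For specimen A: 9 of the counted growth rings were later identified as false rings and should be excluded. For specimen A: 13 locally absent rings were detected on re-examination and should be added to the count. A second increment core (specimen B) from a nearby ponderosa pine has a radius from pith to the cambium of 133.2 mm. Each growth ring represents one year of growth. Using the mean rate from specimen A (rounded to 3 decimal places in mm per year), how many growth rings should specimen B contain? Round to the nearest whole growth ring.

2049 growth rings

Specimen A: adjusted count: 917 − 9 + 13 = 921 growth rings.
A: Mean rate = 60.1 mm / 921 years ≈ 0.065 mm/yr.
Specimen B: 133.2 mm / 0.065 mm per year = 2049.23 years ≈ 2049 growth rings.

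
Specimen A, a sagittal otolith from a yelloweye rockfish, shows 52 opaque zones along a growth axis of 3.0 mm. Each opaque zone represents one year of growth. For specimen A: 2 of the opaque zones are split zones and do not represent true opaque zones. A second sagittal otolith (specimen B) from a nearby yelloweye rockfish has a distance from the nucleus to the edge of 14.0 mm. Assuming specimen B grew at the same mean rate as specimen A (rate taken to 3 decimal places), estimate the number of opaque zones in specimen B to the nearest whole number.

Specimen A: adjusted count: 52 − 2 = 50 opaque zones.
A: 3.0 mm over 50 years gives 3.0 / 50 ≈ 0.060 mm per year.
Specimen B: 14.0 mm / 0.060 mm per year = 233.33 years ≈ 233 opaque zones.

233 opaque zones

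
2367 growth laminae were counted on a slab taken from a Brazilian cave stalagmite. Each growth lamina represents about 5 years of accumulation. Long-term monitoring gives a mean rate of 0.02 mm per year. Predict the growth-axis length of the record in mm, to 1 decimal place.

Multiplying by 5 years per growth lamina: 2367 × 5 = 11835 years.
Length ≈ 0.02 × 11835 = 236.7 mm.

236.7 mm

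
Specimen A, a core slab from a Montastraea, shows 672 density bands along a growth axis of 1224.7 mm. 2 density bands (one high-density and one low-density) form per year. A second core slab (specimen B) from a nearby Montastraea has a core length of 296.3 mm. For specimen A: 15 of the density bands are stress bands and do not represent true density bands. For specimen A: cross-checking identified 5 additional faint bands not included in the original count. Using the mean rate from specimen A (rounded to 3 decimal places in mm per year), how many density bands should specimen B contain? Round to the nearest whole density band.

Specimen A: correcting the raw count gives 672 − 15 + 5 = 662 true density bands.
Specimen A: dividing by 2 density bands per year: 662 / 2 = 331 years.
A: 1224.7 mm over 331 years gives 1224.7 / 331 ≈ 3.700 mm/yr.
For B, 296.3 / 3.700 = 80.08 years; at 2 density bands per year that is 80.08 × 2 ≈ 160 density bands.

160 density bands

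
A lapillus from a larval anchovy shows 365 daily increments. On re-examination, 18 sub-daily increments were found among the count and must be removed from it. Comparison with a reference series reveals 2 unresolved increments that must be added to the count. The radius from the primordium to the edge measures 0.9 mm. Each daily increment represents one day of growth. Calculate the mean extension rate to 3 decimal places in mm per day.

0.003 mm per day

True daily increment count = 365 − 18 + 2 = 349.
0.9 mm over 349 days gives 0.9 / 349 ≈ 0.003 mm per day.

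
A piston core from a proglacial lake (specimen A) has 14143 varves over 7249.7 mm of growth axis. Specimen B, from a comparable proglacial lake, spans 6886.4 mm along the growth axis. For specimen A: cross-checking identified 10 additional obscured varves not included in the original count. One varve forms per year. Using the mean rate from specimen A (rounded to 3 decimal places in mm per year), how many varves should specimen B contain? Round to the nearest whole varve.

Specimen A: after corrections the count is 14143 + 10 = 14153 varves.
A: Mean rate = 7249.7 mm / 14153 years ≈ 0.512 mm per year.
Specimen B: 6886.4 mm / 0.512 mm per year = 13450.00 years ≈ 13450 varves.

13450 varves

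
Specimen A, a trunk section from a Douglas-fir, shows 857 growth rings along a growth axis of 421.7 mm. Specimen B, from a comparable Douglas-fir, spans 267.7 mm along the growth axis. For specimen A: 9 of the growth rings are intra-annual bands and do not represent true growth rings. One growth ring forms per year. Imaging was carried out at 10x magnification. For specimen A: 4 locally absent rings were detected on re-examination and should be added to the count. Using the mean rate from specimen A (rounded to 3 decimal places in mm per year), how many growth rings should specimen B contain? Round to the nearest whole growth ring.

541 growth rings

Specimen A: adjusted count: 857 − 9 + 4 = 852 growth rings.
A: 421.7 mm over 852 years gives 421.7 / 852 ≈ 0.495 mm/year.
B spans 267.7 / 0.495 = 540.81 years ≈ 541 growth rings.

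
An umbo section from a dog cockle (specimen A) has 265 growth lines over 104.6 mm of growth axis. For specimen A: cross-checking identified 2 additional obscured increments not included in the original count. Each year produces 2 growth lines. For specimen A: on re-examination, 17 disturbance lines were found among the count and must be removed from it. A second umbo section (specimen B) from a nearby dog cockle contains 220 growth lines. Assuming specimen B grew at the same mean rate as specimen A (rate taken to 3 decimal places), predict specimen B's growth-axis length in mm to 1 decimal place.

Specimen A: true growth line count = 265 − 17 + 2 = 250.
Specimen A: with 2 growth lines per year, 250 / 2 = 125 years.
A: Extension rate ≈ 104.6 / 125 = 0.837 mm/year.
Specimen B: 220 growth lines at 2 per year is 220 / 2 = 110 years. B's length ≈ 0.837 × 110 = 92.1 mm.

92.1 mm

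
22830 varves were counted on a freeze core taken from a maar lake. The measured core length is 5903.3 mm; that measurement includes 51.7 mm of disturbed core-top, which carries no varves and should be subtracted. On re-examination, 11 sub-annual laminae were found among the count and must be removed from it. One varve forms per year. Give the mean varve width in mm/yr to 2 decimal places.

0.26 mm/yr

After corrections the count is 22830 − 11 = 22819 varves.
Net length = 5903.3 − 51.7 = 5851.6 mm.
5851.6 mm over 22819 years gives 5851.6 / 22819 ≈ 0.26 mm/yr.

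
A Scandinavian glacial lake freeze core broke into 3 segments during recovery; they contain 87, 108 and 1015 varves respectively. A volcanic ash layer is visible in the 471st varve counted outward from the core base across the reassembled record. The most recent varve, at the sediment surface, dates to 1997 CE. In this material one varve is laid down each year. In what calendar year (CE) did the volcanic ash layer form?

Total varves = 87 + 108 + 1015 = 1210.
1210 − 471 = 739 varves lie beyond the volcanic ash layer toward the sediment surface.
Counting back 739 years from 1997 CE places the volcanic ash layer in 1997 − 739 = 1258 CE.

1258 CE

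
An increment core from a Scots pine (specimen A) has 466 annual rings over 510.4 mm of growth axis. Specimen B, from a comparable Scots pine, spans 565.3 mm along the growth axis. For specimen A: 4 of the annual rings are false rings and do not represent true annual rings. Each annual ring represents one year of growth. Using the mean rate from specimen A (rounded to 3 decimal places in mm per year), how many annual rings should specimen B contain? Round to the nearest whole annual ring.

512 annual rings

Specimen A: true annual ring count = 466 − 4 = 462.
A: Extension rate ≈ 510.4 / 462 = 1.105 mm/yr.
For B, 565.3 / 1.105 = 511.58 years ≈ 512 annual rings.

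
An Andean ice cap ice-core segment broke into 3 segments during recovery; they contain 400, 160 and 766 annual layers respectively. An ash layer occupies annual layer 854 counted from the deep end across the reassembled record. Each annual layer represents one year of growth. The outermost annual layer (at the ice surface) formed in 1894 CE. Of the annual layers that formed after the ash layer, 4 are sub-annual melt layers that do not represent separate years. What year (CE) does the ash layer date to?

1426 CE

Total annual layers = 400 + 160 + 766 = 1326.
1326 − 854 = 472 annual layers lie beyond the ash layer toward the ice surface.
Excluding 4 false annual layers: 472 − 4 = 468.
The annual layer at the ice surface is 1894 CE, so the ash layer dates to 1894 − 468 = 1426 CE.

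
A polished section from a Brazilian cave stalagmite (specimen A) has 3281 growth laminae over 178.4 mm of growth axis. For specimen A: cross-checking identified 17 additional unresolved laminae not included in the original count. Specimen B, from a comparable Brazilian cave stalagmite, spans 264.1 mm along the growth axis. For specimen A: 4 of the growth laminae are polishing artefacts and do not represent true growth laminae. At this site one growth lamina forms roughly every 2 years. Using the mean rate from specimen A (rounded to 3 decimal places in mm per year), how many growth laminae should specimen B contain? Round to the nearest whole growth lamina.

Specimen A: after corrections the count is 3281 − 4 + 17 = 3294 growth laminae.
Specimen A: at 2 years per growth lamina, 3294 × 2 = 6588 years.
A: 178.4 mm over 6588 years gives 178.4 / 6588 ≈ 0.027 mm per year.
For B, 264.1 / 0.027 = 9781.48 years; at 2 years per growth lamina that is 9781.48 / 2 ≈ 4891 growth laminae.

4891 growth laminae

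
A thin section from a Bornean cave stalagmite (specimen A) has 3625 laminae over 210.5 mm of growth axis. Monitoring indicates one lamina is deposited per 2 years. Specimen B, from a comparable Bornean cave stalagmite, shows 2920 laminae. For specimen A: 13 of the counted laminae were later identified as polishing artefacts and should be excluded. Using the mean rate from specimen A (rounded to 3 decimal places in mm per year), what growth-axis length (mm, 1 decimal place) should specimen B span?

Specimen A: adjusted count: 3625 − 13 = 3612 laminae.
Specimen A: 3612 laminae at 2 years each span 3612 × 2 = 7224 years.
A: Extension rate ≈ 210.5 / 7224 = 0.029 mm/yr.
Specimen B: 2920 laminae at 2 years each span 2920 × 2 = 5840 years. Length of B = 0.029 × 5840 = 169.4 mm.

169.4 mm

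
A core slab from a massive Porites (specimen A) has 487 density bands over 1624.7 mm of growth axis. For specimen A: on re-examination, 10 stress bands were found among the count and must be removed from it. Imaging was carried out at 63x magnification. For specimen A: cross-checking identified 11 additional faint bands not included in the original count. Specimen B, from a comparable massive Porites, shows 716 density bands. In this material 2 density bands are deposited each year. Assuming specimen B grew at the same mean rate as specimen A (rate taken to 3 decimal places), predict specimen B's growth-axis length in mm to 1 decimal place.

2383.9 mm

Specimen A: adjusted count: 487 − 10 + 11 = 488 density bands.
Specimen A: 488 density bands at 2 per year is 488 / 2 = 244 years.
A: Extension rate ≈ 1624.7 / 244 = 6.659 mm/year.
Specimen B: with 2 density bands per year, 716 / 2 = 358 years. Length of B = 6.659 × 358 = 2383.9 mm.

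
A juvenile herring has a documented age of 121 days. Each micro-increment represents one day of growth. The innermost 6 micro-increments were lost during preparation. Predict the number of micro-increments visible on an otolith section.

Expected micro-increments over 121 days: 121.
Less the 6 uncaptured micro-increments: 121 − 6 = 115.

115 micro-increments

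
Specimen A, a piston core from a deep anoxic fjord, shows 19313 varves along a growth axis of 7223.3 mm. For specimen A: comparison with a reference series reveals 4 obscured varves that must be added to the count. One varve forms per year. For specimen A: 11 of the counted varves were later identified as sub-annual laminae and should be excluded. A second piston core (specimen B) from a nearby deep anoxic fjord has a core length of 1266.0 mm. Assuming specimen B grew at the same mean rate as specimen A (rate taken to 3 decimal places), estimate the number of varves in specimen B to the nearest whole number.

3385 varves

Specimen A: true varve count = 19313 − 11 + 4 = 19306.
A: Extension rate ≈ 7223.3 / 19306 = 0.374 mm per year.
Specimen B: 1266.0 mm / 0.374 mm per year = 3385.03 years ≈ 3385 varves.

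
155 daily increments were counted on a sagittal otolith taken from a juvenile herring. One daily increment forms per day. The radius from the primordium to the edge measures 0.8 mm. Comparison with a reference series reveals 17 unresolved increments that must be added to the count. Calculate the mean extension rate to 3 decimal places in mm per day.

0.005 mm per day

Correcting the raw count gives 155 + 17 = 172 true daily increments.
Extension rate ≈ 0.8 / 172 = 0.005 mm per day.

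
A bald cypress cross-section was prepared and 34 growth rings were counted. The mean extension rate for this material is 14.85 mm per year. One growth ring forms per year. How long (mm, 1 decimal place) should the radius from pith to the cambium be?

34 years of growth are recorded.
34 years at 14.85 mm/year gives 14.85 × 34 = 504.9 mm.

504.9 mm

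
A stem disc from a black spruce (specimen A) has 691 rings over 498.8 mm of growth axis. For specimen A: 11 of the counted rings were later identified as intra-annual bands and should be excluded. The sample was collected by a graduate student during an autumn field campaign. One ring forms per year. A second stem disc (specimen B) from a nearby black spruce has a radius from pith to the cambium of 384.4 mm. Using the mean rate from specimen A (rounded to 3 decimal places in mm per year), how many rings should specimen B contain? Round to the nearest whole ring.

524 rings

Specimen A: adjusted count: 691 − 11 = 680 rings.
A: 498.8 mm over 680 years gives 498.8 / 680 ≈ 0.734 mm/yr.
B spans 384.4 / 0.734 = 523.71 years ≈ 524 rings.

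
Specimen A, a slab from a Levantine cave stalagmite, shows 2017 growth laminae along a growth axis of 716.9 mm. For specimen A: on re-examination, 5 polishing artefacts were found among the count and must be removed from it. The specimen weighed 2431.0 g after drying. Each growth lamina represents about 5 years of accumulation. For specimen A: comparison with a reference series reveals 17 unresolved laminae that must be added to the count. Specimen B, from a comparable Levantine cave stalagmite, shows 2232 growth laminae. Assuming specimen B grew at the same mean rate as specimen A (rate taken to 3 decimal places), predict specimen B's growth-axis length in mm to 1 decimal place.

792.4 mm

Specimen A: correcting the raw count gives 2017 − 5 + 17 = 2029 true growth laminae.
Specimen A: 2029 growth laminae at 5 years each span 2029 × 5 = 10145 years.
A: 716.9 mm over 10145 years gives 716.9 / 10145 ≈ 0.071 mm per year.
Specimen B: at 5 years per growth lamina, 2232 × 5 = 11160 years. Length of B = 0.071 × 11160 = 792.4 mm.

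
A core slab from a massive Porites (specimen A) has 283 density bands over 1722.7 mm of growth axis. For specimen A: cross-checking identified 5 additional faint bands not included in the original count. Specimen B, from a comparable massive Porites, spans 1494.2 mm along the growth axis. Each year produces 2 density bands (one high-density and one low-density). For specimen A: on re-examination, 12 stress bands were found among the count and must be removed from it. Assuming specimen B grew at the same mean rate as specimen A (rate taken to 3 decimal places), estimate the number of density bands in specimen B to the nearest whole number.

Specimen A: after corrections the count is 283 − 12 + 5 = 276 density bands.
Specimen A: 276 density bands at 2 per year is 276 / 2 = 138 years.
A: 1722.7 mm over 138 years gives 1722.7 / 138 ≈ 12.483 mm per year.
Specimen B: 1494.2 mm / 12.483 mm per year = 119.70 years; at 2 density bands per year that is 119.70 × 2 ≈ 239 density bands.

239 density bands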